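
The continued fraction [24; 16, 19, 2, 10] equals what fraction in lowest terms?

Fold from the inside: start with 10/1.
  2 + 1/10 = 21/10
  19 + 10/21 = 409/21
  16 + 21/409 = 6565/409
  24 + 409/6565 = 157969/6565

157969/6565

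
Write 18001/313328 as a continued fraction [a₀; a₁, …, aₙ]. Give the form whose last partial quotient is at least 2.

[0; 17, 2, 2, 6, 9, 15, 4]

18001 = 0·313328 + 18001
313328 = 17·18001 + 7311
18001 = 2·7311 + 3379
7311 = 2·3379 + 553
3379 = 6·553 + 61
553 = 9·61 + 4
61 = 15·4 + 1
4 = 4·1 + 0  (stop)
So 18001/313328 = [0; 17, 2, 2, 6, 9, 15, 4].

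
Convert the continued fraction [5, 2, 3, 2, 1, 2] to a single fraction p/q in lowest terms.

Fold from the inside: start with 2/1.
  1 + 1/2 = 3/2
  2 + 2/3 = 8/3
  3 + 3/8 = 27/8
  2 + 8/27 = 62/27
  5 + 27/62 = 337/62

337/62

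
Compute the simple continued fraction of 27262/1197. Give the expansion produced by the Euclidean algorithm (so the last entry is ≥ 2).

[22; 1, 3, 2, 4, 2, 13]

27262 = 22×1197 + 928
1197 = 1×928 + 269
928 = 3×269 + 121
269 = 2×121 + 27
121 = 4×27 + 13
27 = 2×13 + 1
13 = 13×1 + 0  (stop)
So 27262/1197 = [22; 1, 3, 2, 4, 2, 13].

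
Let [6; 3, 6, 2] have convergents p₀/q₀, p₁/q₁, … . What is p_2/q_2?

Using pₖ = aₖpₖ₋₁ + pₖ₋₂, qₖ = aₖqₖ₋₁ + qₖ₋₂ (with p₋₁=1, p₋₂=0, q₋₁=0, q₋₂=1):
  k=0: a=6, p=6, q=1
  k=1: a=3, p=19, q=3
  k=2: a=6, p=120, q=19

120/19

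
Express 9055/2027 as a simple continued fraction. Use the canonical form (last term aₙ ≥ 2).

9055 = 4*2027 + 947
2027 = 2*947 + 133
947 = 7*133 + 16
133 = 8*16 + 5
16 = 3*5 + 1
5 = 5*1 + 0  (stop)
So 9055/2027 = [4; 2, 7, 8, 3, 5].

[4; 2, 7, 8, 3, 5]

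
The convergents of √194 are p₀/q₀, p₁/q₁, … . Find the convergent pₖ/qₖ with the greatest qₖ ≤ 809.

5446/391

√194 = [13; 1, 12, 1, 26, …] (period length 4).
Convergents:
  p_0/q_0 = 13/1
  p_1/q_1 = 14/1
  p_2/q_2 = 181/13
  p_3/q_3 = 195/14
  p_4/q_4 = 5251/377
  p_5/q_5 = 5446/391
  p_6/q_6 = 70603/5069
q_5 = 391 ≤ 809 < 5069 = q_6, so the answer is 5446/391.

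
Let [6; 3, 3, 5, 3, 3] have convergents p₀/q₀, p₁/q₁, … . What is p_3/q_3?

334/53

Using pₖ = aₖpₖ₋₁ + pₖ₋₂, qₖ = aₖqₖ₋₁ + qₖ₋₂ (with p₋₁=1, p₋₂=0, q₋₁=0, q₋₂=1):
  k=0: a=6, p=6, q=1
  k=1: a=3, p=19, q=3
  k=2: a=3, p=63, q=10
  k=3: a=5, p=334, q=53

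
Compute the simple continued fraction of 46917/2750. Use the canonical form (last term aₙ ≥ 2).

[17; 16, 2, 7, 11]

46917 = 17×2750 + 167
2750 = 16×167 + 78
167 = 2×78 + 11
78 = 7×11 + 1
11 = 11×1 + 0  (stop)
So 46917/2750 = [17; 16, 2, 7, 11].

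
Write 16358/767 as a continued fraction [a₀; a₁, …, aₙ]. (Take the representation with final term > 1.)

16358 = 21*767 + 251
767 = 3*251 + 14
251 = 17*14 + 13
14 = 1*13 + 1
13 = 13*1 + 0  (stop)
So 16358/767 = [21; 3, 17, 1, 13].

[21; 3, 17, 1, 13]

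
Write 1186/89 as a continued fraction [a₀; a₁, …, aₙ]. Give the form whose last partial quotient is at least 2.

[13; 3, 14, 2]

1186 = 13×89 + 29
89 = 3×29 + 2
29 = 14×2 + 1
2 = 2×1 + 0  (stop)
So 1186/89 = [13; 3, 14, 2].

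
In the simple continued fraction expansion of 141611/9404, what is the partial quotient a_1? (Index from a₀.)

141611 = 15·9404 + 551   →  a_0 = 15
9404 = 17·551 + 37   →  a_1 = 17

17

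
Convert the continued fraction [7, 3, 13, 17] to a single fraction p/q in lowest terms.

Fold from the inside: start with 17/1.
  13 + 1/17 = 222/17
  3 + 17/222 = 683/222
  7 + 222/683 = 5003/683

5003/683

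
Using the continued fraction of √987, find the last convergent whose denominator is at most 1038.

23531/749

√987 = [31; 2, 2, 2, 62, …] (period length 4).
Convergents:
  p_0/q_0 = 31/1
  p_1/q_1 = 63/2
  p_2/q_2 = 157/5
  p_3/q_3 = 377/12
  p_4/q_4 = 23531/749
  p_5/q_5 = 47439/1510
q_4 = 749 ≤ 1038 < 1510 = q_5, so the answer is 23531/749.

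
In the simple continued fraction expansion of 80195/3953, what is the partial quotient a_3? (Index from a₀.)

14

80195 = 20·3953 + 1135   →  a_0 = 20
3953 = 3·1135 + 548   →  a_1 = 3
1135 = 2·548 + 39   →  a_2 = 2
548 = 14·39 + 2   →  a_3 = 14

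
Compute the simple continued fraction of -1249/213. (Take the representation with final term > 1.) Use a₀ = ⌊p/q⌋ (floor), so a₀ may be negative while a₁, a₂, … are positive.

[-6; 7, 2, 1, 9]

-1249 = -6×213 + 29
213 = 7×29 + 10
29 = 2×10 + 9
10 = 1×9 + 1
9 = 9×1 + 0  (stop)
So -1249/213 = [-6; 7, 2, 1, 9].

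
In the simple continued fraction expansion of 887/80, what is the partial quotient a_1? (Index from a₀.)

887 = 11·80 + 7   →  a_0 = 11
80 = 11·7 + 3   →  a_1 = 11

11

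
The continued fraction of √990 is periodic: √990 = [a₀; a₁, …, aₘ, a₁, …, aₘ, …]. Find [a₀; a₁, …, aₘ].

[31; 2, 6, 2, 62]

a₀ = ⌊√990⌋ = 31.
With m₀=0, d₀=1 and mₖ₊₁ = dₖaₖ − mₖ, dₖ₊₁ = (n − mₖ₊₁²)/dₖ, aₖ₊₁ = ⌊(a₀+mₖ₊₁)/dₖ₊₁⌋:
  k=1: m=31, d=29, a=2
  k=2: m=27, d=9, a=6
  k=3: m=27, d=29, a=2
  k=4: m=31, d=1, a=62
d=1 and a=2a₀=62 at k=4, so the next step gives (m, d) = (31, 29) again — its k=1 value — and the period has length 4.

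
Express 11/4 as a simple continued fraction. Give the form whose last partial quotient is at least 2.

[2; 1, 3]

11 = 2*4 + 3
4 = 1*3 + 1
3 = 3*1 + 0  (stop)
So 11/4 = [2; 1, 3].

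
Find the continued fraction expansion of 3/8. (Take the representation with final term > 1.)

[0; 2, 1, 2]

3 = 0×8 + 3
8 = 2×3 + 2
3 = 1×2 + 1
2 = 2×1 + 0  (stop)
So 3/8 = [0; 2, 1, 2].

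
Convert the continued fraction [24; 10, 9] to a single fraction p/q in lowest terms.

2193/91

Using pₖ = aₖpₖ₋₁ + pₖ₋₂ and qₖ = aₖqₖ₋₁ + qₖ₋₂:
  k=0: a=24, p=24, q=1
  k=1: a=10, p=241, q=10
  k=2: a=9, p=2193, q=91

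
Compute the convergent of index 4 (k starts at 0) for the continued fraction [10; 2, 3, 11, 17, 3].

Using pₖ = aₖpₖ₋₁ + pₖ₋₂, qₖ = aₖqₖ₋₁ + qₖ₋₂ (with p₋₁=1, p₋₂=0, q₋₁=0, q₋₂=1):
  k=0: a=10, p=10, q=1
  k=1: a=2, p=21, q=2
  k=2: a=3, p=73, q=7
  k=3: a=11, p=824, q=79
  k=4: a=17, p=14081, q=1350

14081/1350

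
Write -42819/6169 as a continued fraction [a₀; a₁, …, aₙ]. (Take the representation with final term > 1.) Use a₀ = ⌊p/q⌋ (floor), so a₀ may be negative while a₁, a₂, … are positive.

[-7; 16, 1, 18, 6, 3]

-42819 = -7·6169 + 364
6169 = 16·364 + 345
364 = 1·345 + 19
345 = 18·19 + 3
19 = 6·3 + 1
3 = 3·1 + 0  (stop)
So -42819/6169 = [-7; 16, 1, 18, 6, 3].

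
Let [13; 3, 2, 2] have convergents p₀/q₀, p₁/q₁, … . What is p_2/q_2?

93/7

Using pₖ = aₖpₖ₋₁ + pₖ₋₂, qₖ = aₖqₖ₋₁ + qₖ₋₂ (with p₋₁=1, p₋₂=0, q₋₁=0, q₋₂=1):
  k=0: a=13, p=13, q=1
  k=1: a=3, p=40, q=3
  k=2: a=2, p=93, q=7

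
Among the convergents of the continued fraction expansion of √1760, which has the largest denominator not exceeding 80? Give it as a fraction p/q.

√1760 = [41; 1, 19, 1, 82, …] (period length 4).
Convergents:
  p_0/q_0 = 41/1
  p_1/q_1 = 42/1
  p_2/q_2 = 839/20
  p_3/q_3 = 881/21
  p_4/q_4 = 73081/1742
q_3 = 21 ≤ 80 < 1742 = q_4, so the answer is 881/21.

881/21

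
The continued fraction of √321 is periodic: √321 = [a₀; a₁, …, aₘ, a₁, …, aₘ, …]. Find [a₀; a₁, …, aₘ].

a₀ = ⌊√321⌋ = 17.
With m₀=0, d₀=1 and mₖ₊₁ = dₖaₖ − mₖ, dₖ₊₁ = (n − mₖ₊₁²)/dₖ, aₖ₊₁ = ⌊(a₀+mₖ₊₁)/dₖ₊₁⌋:
  k=1: m=17, d=32, a=1
  k=2: m=15, d=3, a=10
  k=3: m=15, d=32, a=1
  k=4: m=17, d=1, a=34
d=1 and a=2a₀=34 at k=4, so the next step gives (m, d) = (17, 32) again — its k=1 value — and the period has length 4.

[17; 1, 10, 1, 34]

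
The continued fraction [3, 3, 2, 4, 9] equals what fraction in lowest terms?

Fold from the inside: start with 9/1.
  4 + 1/9 = 37/9
  2 + 9/37 = 83/37
  3 + 37/83 = 286/83
  3 + 83/286 = 941/286

941/286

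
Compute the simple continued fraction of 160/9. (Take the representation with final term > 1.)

160 = 17·9 + 7
9 = 1·7 + 2
7 = 3·2 + 1
2 = 2·1 + 0  (stop)
So 160/9 = [17; 1, 3, 2].

[17; 1, 3, 2]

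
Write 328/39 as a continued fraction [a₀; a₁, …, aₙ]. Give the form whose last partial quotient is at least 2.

328 = 8×39 + 16
39 = 2×16 + 7
16 = 2×7 + 2
7 = 3×2 + 1
2 = 2×1 + 0  (stop)
So 328/39 = [8; 2, 2, 3, 2].

[8; 2, 2, 3, 2]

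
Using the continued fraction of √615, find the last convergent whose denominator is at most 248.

√615 = [24; 1, 3, 1, 48, …] (period length 4).
Convergents:
  p_0/q_0 = 24/1
  p_1/q_1 = 25/1
  p_2/q_2 = 99/4
  p_3/q_3 = 124/5
  p_4/q_4 = 6051/244
  p_5/q_5 = 6175/249
q_4 = 244 ≤ 248 < 249 = q_5, so the answer is 6051/244.

6051/244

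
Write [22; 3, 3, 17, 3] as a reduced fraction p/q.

Fold from the inside: start with 3/1.
  17 + 1/3 = 52/3
  3 + 3/52 = 159/52
  3 + 52/159 = 529/159
  22 + 159/529 = 11797/529

11797/529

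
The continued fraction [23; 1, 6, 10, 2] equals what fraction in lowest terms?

Fold from the inside: start with 2/1.
  10 + 1/2 = 21/2
  6 + 2/21 = 128/21
  1 + 21/128 = 149/128
  23 + 128/149 = 3555/149

3555/149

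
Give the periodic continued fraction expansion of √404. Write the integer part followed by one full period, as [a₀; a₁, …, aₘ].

a₀ = ⌊√404⌋ = 20.
With m₀=0, d₀=1 and mₖ₊₁ = dₖaₖ − mₖ, dₖ₊₁ = (n − mₖ₊₁²)/dₖ, aₖ₊₁ = ⌊(a₀+mₖ₊₁)/dₖ₊₁⌋:
  k=1: m=20, d=4, a=10
  k=2: m=20, d=1, a=40
d=1 and a=2a₀=40 at k=2, so the next step gives (m, d) = (20, 4) again — its k=1 value — and the period has length 2.

[20; 10, 40]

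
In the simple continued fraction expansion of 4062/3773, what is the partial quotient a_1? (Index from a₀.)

13

4062 = 1·3773 + 289   →  a_0 = 1
3773 = 13·289 + 16   →  a_1 = 13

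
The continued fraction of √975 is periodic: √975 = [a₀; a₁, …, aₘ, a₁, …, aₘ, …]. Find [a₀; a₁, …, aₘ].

[31; 4, 2, 4, 62]

a₀ = ⌊√975⌋ = 31.
With m₀=0, d₀=1 and mₖ₊₁ = dₖaₖ − mₖ, dₖ₊₁ = (n − mₖ₊₁²)/dₖ, aₖ₊₁ = ⌊(a₀+mₖ₊₁)/dₖ₊₁⌋:
  k=1: m=31, d=14, a=4
  k=2: m=25, d=25, a=2
  k=3: m=25, d=14, a=4
  k=4: m=31, d=1, a=62
d=1 and a=2a₀=62 at k=4, so the next step gives (m, d) = (31, 14) again — its k=1 value — and the period has length 4.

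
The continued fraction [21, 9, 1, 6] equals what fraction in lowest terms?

Using pₖ = aₖpₖ₋₁ + pₖ₋₂ and qₖ = aₖqₖ₋₁ + qₖ₋₂:
  k=0: a=21, p=21, q=1
  k=1: a=9, p=190, q=9
  k=2: a=1, p=211, q=10
  k=3: a=6, p=1456, q=69

1456/69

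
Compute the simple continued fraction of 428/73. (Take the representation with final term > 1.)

[5; 1, 6, 3, 3]

428 = 5·73 + 63
73 = 1·63 + 10
63 = 6·10 + 3
10 = 3·3 + 1
3 = 3·1 + 0  (stop)
So 428/73 = [5; 1, 6, 3, 3].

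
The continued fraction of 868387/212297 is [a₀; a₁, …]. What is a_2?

868387 = 4·212297 + 19199   →  a_0 = 4
212297 = 11·19199 + 1108   →  a_1 = 11
19199 = 17·1108 + 363   →  a_2 = 17

17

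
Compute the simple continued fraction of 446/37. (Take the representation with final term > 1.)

446 = 12·37 + 2
37 = 18·2 + 1
2 = 2·1 + 0  (stop)
So 446/37 = [12; 18, 2].

[12; 18, 2]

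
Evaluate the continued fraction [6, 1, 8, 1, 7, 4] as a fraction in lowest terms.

2249/326

Fold from the inside: start with 4/1.
  7 + 1/4 = 29/4
  1 + 4/29 = 33/29
  8 + 29/33 = 293/33
  1 + 33/293 = 326/293
  6 + 293/326 = 2249/326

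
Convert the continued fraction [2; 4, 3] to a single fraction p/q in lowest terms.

29/13

Using pₖ = aₖpₖ₋₁ + pₖ₋₂ and qₖ = aₖqₖ₋₁ + qₖ₋₂:
  k=0: a=2, p=2, q=1
  k=1: a=4, p=9, q=4
  k=2: a=3, p=29, q=13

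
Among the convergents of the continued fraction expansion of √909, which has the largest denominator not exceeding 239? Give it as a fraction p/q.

√909 = [30; 6, 1, 2, 6, 2, 1, 6, 60, …] (period length 8).
Convergents:
  p_0/q_0 = 30/1
  p_1/q_1 = 181/6
  p_2/q_2 = 211/7
  p_3/q_3 = 603/20
  p_4/q_4 = 3829/127
  p_5/q_5 = 8261/274
q_4 = 127 ≤ 239 < 274 = q_5, so the answer is 3829/127.

3829/127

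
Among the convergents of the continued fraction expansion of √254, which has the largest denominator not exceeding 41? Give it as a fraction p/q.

255/16

√254 = [15; 1, 14, 1, 30, …] (period length 4).
Convergents:
  p_0/q_0 = 15/1
  p_1/q_1 = 16/1
  p_2/q_2 = 239/15
  p_3/q_3 = 255/16
  p_4/q_4 = 7889/495
q_3 = 16 ≤ 41 < 495 = q_4, so the answer is 255/16.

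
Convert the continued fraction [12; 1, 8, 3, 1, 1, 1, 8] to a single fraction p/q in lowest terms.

11358/881

Using pₖ = aₖpₖ₋₁ + pₖ₋₂ and qₖ = aₖqₖ₋₁ + qₖ₋₂:
  k=0: a=12, p=12, q=1
  k=1: a=1, p=13, q=1
  k=2: a=8, p=116, q=9
  k=3: a=3, p=361, q=28
  k=4: a=1, p=477, q=37
  k=5: a=1, p=838, q=65
  k=6: a=1, p=1315, q=102
  k=7: a=8, p=11358, q=881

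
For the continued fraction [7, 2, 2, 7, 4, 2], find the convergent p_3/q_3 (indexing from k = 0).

Using pₖ = aₖpₖ₋₁ + pₖ₋₂, qₖ = aₖqₖ₋₁ + qₖ₋₂ (with p₋₁=1, p₋₂=0, q₋₁=0, q₋₂=1):
  k=0: a=7, p=7, q=1
  k=1: a=2, p=15, q=2
  k=2: a=2, p=37, q=5
  k=3: a=7, p=274, q=37

274/37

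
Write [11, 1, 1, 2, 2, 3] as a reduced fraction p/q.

475/41

Fold from the inside: start with 3/1.
  2 + 1/3 = 7/3
  2 + 3/7 = 17/7
  1 + 7/17 = 24/17
  1 + 17/24 = 41/24
  11 + 24/41 = 475/41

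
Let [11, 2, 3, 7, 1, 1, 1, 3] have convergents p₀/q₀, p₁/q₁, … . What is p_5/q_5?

1246/109

Using pₖ = aₖpₖ₋₁ + pₖ₋₂, qₖ = aₖqₖ₋₁ + qₖ₋₂ (with p₋₁=1, p₋₂=0, q₋₁=0, q₋₂=1):
  k=0: a=11, p=11, q=1
  k=1: a=2, p=23, q=2
  k=2: a=3, p=80, q=7
  k=3: a=7, p=583, q=51
  k=4: a=1, p=663, q=58
  k=5: a=1, p=1246, q=109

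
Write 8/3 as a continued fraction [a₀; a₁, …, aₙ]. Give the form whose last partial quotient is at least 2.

[2; 1, 2]

8 = 2*3 + 2
3 = 1*2 + 1
2 = 2*1 + 0  (stop)
So 8/3 = [2; 1, 2].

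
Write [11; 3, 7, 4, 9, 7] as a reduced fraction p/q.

Using pₖ = aₖpₖ₋₁ + pₖ₋₂ and qₖ = aₖqₖ₋₁ + qₖ₋₂:
  k=0: a=11, p=11, q=1
  k=1: a=3, p=34, q=3
  k=2: a=7, p=249, q=22
  k=3: a=4, p=1030, q=91
  k=4: a=9, p=9519, q=841
  k=5: a=7, p=67663, q=5978

67663/5978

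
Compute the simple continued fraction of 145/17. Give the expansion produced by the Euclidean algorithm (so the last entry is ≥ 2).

145 = 8·17 + 9
17 = 1·9 + 8
9 = 1·8 + 1
8 = 8·1 + 0  (stop)
So 145/17 = [8; 1, 1, 8].

[8; 1, 1, 8]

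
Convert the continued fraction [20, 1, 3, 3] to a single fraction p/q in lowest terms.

270/13

Fold from the inside: start with 3/1.
  3 + 1/3 = 10/3
  1 + 3/10 = 13/10
  20 + 10/13 = 270/13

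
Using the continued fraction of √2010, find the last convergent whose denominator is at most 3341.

√2010 = [44; 1, 4, 1, 88, …] (period length 4).
Convergents:
  p_0/q_0 = 44/1
  p_1/q_1 = 45/1
  p_2/q_2 = 224/5
  p_3/q_3 = 269/6
  p_4/q_4 = 23896/533
  p_5/q_5 = 24165/539
  p_6/q_6 = 120556/2689
  p_7/q_7 = 144721/3228
  p_8/q_8 = 12856004/286753
q_7 = 3228 ≤ 3341 < 286753 = q_8, so the answer is 144721/3228.

144721/3228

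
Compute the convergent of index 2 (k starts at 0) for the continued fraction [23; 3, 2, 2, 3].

163/7

Using pₖ = aₖpₖ₋₁ + pₖ₋₂, qₖ = aₖqₖ₋₁ + qₖ₋₂ (with p₋₁=1, p₋₂=0, q₋₁=0, q₋₂=1):
  k=0: a=23, p=23, q=1
  k=1: a=3, p=70, q=3
  k=2: a=2, p=163, q=7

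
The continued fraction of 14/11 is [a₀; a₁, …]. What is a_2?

14 = 1·11 + 3   →  a_0 = 1
11 = 3·3 + 2   →  a_1 = 3
3 = 1·2 + 1   →  a_2 = 1

1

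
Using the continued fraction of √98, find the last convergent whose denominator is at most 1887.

√98 = [9; 1, 8, 1, 18, …] (period length 4).
Convergents:
  p_0/q_0 = 9/1
  p_1/q_1 = 10/1
  p_2/q_2 = 89/9
  p_3/q_3 = 99/10
  p_4/q_4 = 1871/189
  p_5/q_5 = 1970/199
  p_6/q_6 = 17631/1781
  p_7/q_7 = 19601/1980
q_6 = 1781 ≤ 1887 < 1980 = q_7, so the answer is 17631/1781.

17631/1781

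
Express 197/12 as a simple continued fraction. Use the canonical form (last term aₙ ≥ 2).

[16; 2, 2, 2]

197 = 16×12 + 5
12 = 2×5 + 2
5 = 2×2 + 1
2 = 2×1 + 0  (stop)
So 197/12 = [16; 2, 2, 2].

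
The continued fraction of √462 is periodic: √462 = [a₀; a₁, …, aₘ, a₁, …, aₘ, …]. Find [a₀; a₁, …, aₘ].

a₀ = ⌊√462⌋ = 21.
With m₀=0, d₀=1 and mₖ₊₁ = dₖaₖ − mₖ, dₖ₊₁ = (n − mₖ₊₁²)/dₖ, aₖ₊₁ = ⌊(a₀+mₖ₊₁)/dₖ₊₁⌋:
  k=1: m=21, d=21, a=2
  k=2: m=21, d=1, a=42
d=1 and a=2a₀=42 at k=2, so the next step gives (m, d) = (21, 21) again — its k=1 value — and the period has length 2.

[21; 2, 42]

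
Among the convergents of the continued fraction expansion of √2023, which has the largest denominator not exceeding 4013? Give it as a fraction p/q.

√2023 = [44; 1, 43, 1, 88, …] (period length 4).
Convergents:
  p_0/q_0 = 44/1
  p_1/q_1 = 45/1
  p_2/q_2 = 1979/44
  p_3/q_3 = 2024/45
  p_4/q_4 = 180091/4004
  p_5/q_5 = 182115/4049
q_4 = 4004 ≤ 4013 < 4049 = q_5, so the answer is 180091/4004.

180091/4004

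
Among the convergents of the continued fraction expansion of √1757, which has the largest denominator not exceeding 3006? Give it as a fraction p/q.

42210/1007

√1757 = [41; 1, 10, 1, 82, …] (period length 4).
Convergents:
  p_0/q_0 = 41/1
  p_1/q_1 = 42/1
  p_2/q_2 = 461/11
  p_3/q_3 = 503/12
  p_4/q_4 = 41707/995
  p_5/q_5 = 42210/1007
  p_6/q_6 = 463807/11065
q_5 = 1007 ≤ 3006 < 11065 = q_6, so the answer is 42210/1007.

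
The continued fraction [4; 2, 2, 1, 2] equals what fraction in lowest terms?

84/19

Fold from the inside: start with 2/1.
  1 + 1/2 = 3/2
  2 + 2/3 = 8/3
  2 + 3/8 = 19/8
  4 + 8/19 = 84/19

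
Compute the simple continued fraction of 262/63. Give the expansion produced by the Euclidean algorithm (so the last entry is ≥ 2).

262 = 4·63 + 10
63 = 6·10 + 3
10 = 3·3 + 1
3 = 3·1 + 0  (stop)
So 262/63 = [4; 6, 3, 3].

[4; 6, 3, 3]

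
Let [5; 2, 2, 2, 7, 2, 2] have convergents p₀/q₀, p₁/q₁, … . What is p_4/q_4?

482/89

Using pₖ = aₖpₖ₋₁ + pₖ₋₂, qₖ = aₖqₖ₋₁ + qₖ₋₂ (with p₋₁=1, p₋₂=0, q₋₁=0, q₋₂=1):
  k=0: a=5, p=5, q=1
  k=1: a=2, p=11, q=2
  k=2: a=2, p=27, q=5
  k=3: a=2, p=65, q=12
  k=4: a=7, p=482, q=89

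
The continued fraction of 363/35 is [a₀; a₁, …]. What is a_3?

363 = 10·35 + 13   →  a_0 = 10
35 = 2·13 + 9   →  a_1 = 2
13 = 1·9 + 4   →  a_2 = 1
9 = 2·4 + 1   →  a_3 = 2

2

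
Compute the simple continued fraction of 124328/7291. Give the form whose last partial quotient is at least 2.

124328 = 17·7291 + 381
7291 = 19·381 + 52
381 = 7·52 + 17
52 = 3·17 + 1
17 = 17·1 + 0  (stop)
So 124328/7291 = [17; 19, 7, 3, 17].

[17; 19, 7, 3, 17]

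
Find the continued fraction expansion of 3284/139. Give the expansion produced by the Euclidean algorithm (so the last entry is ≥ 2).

[23; 1, 1, 1, 2, 17]

3284 = 23×139 + 87
139 = 1×87 + 52
87 = 1×52 + 35
52 = 1×35 + 17
35 = 2×17 + 1
17 = 17×1 + 0  (stop)
So 3284/139 = [23; 1, 1, 1, 2, 17].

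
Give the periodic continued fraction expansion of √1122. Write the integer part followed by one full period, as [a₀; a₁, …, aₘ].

[33; 2, 66]

a₀ = ⌊√1122⌋ = 33.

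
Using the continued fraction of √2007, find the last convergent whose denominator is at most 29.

√2007 = [44; 1, 3, 1, 88, …] (period length 4).
Convergents:
  p_0/q_0 = 44/1
  p_1/q_1 = 45/1
  p_2/q_2 = 179/4
  p_3/q_3 = 224/5
  p_4/q_4 = 19891/444
q_3 = 5 ≤ 29 < 444 = q_4, so the answer is 224/5.

224/5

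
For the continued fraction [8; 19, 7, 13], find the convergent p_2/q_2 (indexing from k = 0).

1079/134

Using pₖ = aₖpₖ₋₁ + pₖ₋₂, qₖ = aₖqₖ₋₁ + qₖ₋₂ (with p₋₁=1, p₋₂=0, q₋₁=0, q₋₂=1):
  k=0: a=8, p=8, q=1
  k=1: a=19, p=153, q=19
  k=2: a=7, p=1079, q=134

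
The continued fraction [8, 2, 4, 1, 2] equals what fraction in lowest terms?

262/31

Fold from the inside: start with 2/1.
  1 + 1/2 = 3/2
  4 + 2/3 = 14/3
  2 + 3/14 = 31/14
  8 + 14/31 = 262/31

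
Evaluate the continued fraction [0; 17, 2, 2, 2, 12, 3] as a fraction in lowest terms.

Using pₖ = aₖpₖ₋₁ + pₖ₋₂ and qₖ = aₖqₖ₋₁ + qₖ₋₂:
  k=0: a=0, p=0, q=1
  k=1: a=17, p=1, q=17
  k=2: a=2, p=2, q=35
  k=3: a=2, p=5, q=87
  k=4: a=2, p=12, q=209
  k=5: a=12, p=149, q=2595
  k=6: a=3, p=459, q=7994

459/7994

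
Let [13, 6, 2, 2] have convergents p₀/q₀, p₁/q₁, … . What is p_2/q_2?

Using pₖ = aₖpₖ₋₁ + pₖ₋₂, qₖ = aₖqₖ₋₁ + qₖ₋₂ (with p₋₁=1, p₋₂=0, q₋₁=0, q₋₂=1):
  k=0: a=13, p=13, q=1
  k=1: a=6, p=79, q=6
  k=2: a=2, p=171, q=13

171/13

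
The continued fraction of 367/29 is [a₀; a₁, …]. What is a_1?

1

367 = 12·29 + 19   →  a_0 = 12
29 = 1·19 + 10   →  a_1 = 1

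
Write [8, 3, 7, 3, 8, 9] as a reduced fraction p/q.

43549/5235

Fold from the inside: start with 9/1.
  8 + 1/9 = 73/9
  3 + 9/73 = 228/73
  7 + 73/228 = 1669/228
  3 + 228/1669 = 5235/1669
  8 + 1669/5235 = 43549/5235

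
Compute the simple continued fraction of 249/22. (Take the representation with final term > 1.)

[11; 3, 7]

249 = 11·22 + 7
22 = 3·7 + 1
7 = 7·1 + 0  (stop)
So 249/22 = [11; 3, 7].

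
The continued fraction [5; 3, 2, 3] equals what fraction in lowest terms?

127/24

Fold from the inside: start with 3/1.
  2 + 1/3 = 7/3
  3 + 3/7 = 24/7
  5 + 7/24 = 127/24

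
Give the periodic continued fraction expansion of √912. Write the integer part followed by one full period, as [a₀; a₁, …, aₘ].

[30; 5, 60]

a₀ = ⌊√912⌋ = 30.
With m₀=0, d₀=1 and mₖ₊₁ = dₖaₖ − mₖ, dₖ₊₁ = (n − mₖ₊₁²)/dₖ, aₖ₊₁ = ⌊(a₀+mₖ₊₁)/dₖ₊₁⌋:
  k=1: m=30, d=12, a=5
  k=2: m=30, d=1, a=60
d=1 and a=2a₀=60 at k=2, so the next step gives (m, d) = (30, 12) again — its k=1 value — and the period has length 2.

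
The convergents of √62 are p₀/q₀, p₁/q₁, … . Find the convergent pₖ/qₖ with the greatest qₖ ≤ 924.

6937/881

√62 = [7; 1, 6, 1, 14, …] (period length 4).
Convergents:
  p_0/q_0 = 7/1
  p_1/q_1 = 8/1
  p_2/q_2 = 55/7
  p_3/q_3 = 63/8
  p_4/q_4 = 937/119
  p_5/q_5 = 1000/127
  p_6/q_6 = 6937/881
  p_7/q_7 = 7937/1008
q_6 = 881 ≤ 924 < 1008 = q_7, so the answer is 6937/881.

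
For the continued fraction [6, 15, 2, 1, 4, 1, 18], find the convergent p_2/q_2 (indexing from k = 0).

Using pₖ = aₖpₖ₋₁ + pₖ₋₂, qₖ = aₖqₖ₋₁ + qₖ₋₂ (with p₋₁=1, p₋₂=0, q₋₁=0, q₋₂=1):
  k=0: a=6, p=6, q=1
  k=1: a=15, p=91, q=15
  k=2: a=2, p=188, q=31

188/31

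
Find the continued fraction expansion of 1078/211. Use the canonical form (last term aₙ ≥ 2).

[5; 9, 5, 1, 3]

1078 = 5×211 + 23
211 = 9×23 + 4
23 = 5×4 + 3
4 = 1×3 + 1
3 = 3×1 + 0  (stop)
So 1078/211 = [5; 9, 5, 1, 3].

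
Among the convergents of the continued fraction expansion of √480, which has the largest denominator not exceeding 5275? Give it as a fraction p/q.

105579/4819

√480 = [21; 1, 9, 1, 42, …] (period length 4).
Convergents:
  p_0/q_0 = 21/1
  p_1/q_1 = 22/1
  p_2/q_2 = 219/10
  p_3/q_3 = 241/11
  p_4/q_4 = 10341/472
  p_5/q_5 = 10582/483
  p_6/q_6 = 105579/4819
  p_7/q_7 = 116161/5302
q_6 = 4819 ≤ 5275 < 5302 = q_7, so the answer is 105579/4819.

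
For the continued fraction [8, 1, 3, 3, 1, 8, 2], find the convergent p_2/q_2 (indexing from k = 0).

Using pₖ = aₖpₖ₋₁ + pₖ₋₂, qₖ = aₖqₖ₋₁ + qₖ₋₂ (with p₋₁=1, p₋₂=0, q₋₁=0, q₋₂=1):
  k=0: a=8, p=8, q=1
  k=1: a=1, p=9, q=1
  k=2: a=3, p=35, q=4

35/4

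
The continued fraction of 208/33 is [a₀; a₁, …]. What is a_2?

208 = 6·33 + 10   →  a_0 = 6
33 = 3·10 + 3   →  a_1 = 3
10 = 3·3 + 1   →  a_2 = 3

3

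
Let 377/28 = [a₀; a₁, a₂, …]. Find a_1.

2

377 = 13·28 + 13   →  a_0 = 13
28 = 2·13 + 2   →  a_1 = 2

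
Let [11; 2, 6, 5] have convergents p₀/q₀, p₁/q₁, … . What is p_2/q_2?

Using pₖ = aₖpₖ₋₁ + pₖ₋₂, qₖ = aₖqₖ₋₁ + qₖ₋₂ (with p₋₁=1, p₋₂=0, q₋₁=0, q₋₂=1):
  k=0: a=11, p=11, q=1
  k=1: a=2, p=23, q=2
  k=2: a=6, p=149, q=13

149/13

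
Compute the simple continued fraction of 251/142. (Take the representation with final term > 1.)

[1; 1, 3, 3, 3, 3]

251 = 1×142 + 109
142 = 1×109 + 33
109 = 3×33 + 10
33 = 3×10 + 3
10 = 3×3 + 1
3 = 3×1 + 0  (stop)
So 251/142 = [1; 1, 3, 3, 3, 3].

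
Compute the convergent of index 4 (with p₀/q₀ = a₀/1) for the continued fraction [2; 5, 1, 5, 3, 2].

241/111

Using pₖ = aₖpₖ₋₁ + pₖ₋₂, qₖ = aₖqₖ₋₁ + qₖ₋₂ (with p₋₁=1, p₋₂=0, q₋₁=0, q₋₂=1):
  k=0: a=2, p=2, q=1
  k=1: a=5, p=11, q=5
  k=2: a=1, p=13, q=6
  k=3: a=5, p=76, q=35
  k=4: a=3, p=241, q=111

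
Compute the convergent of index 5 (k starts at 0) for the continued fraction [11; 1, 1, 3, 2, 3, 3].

636/55

Using pₖ = aₖpₖ₋₁ + pₖ₋₂, qₖ = aₖqₖ₋₁ + qₖ₋₂ (with p₋₁=1, p₋₂=0, q₋₁=0, q₋₂=1):
  k=0: a=11, p=11, q=1
  k=1: a=1, p=12, q=1
  k=2: a=1, p=23, q=2
  k=3: a=3, p=81, q=7
  k=4: a=2, p=185, q=16
  k=5: a=3, p=636, q=55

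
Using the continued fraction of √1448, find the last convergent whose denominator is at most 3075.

√1448 = [38; 19, 76, …] (period length 2).
Convergents:
  p_0/q_0 = 38/1
  p_1/q_1 = 723/19
  p_2/q_2 = 54986/1445
  p_3/q_3 = 1045457/27474
q_2 = 1445 ≤ 3075 < 27474 = q_3, so the answer is 54986/1445.

54986/1445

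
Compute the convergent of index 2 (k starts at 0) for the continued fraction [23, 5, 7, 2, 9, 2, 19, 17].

835/36

Using pₖ = aₖpₖ₋₁ + pₖ₋₂, qₖ = aₖqₖ₋₁ + qₖ₋₂ (with p₋₁=1, p₋₂=0, q₋₁=0, q₋₂=1):
  k=0: a=23, p=23, q=1
  k=1: a=5, p=116, q=5
  k=2: a=7, p=835, q=36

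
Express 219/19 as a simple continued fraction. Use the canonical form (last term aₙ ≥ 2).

[11; 1, 1, 9]

219 = 11·19 + 10
19 = 1·10 + 9
10 = 1·9 + 1
9 = 9·1 + 0  (stop)
So 219/19 = [11; 1, 1, 9].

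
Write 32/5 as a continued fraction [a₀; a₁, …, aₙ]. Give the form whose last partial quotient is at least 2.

32 = 6·5 + 2
5 = 2·2 + 1
2 = 2·1 + 0  (stop)
So 32/5 = [6; 2, 2].

[6; 2, 2]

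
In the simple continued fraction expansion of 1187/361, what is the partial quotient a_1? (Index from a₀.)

3

1187 = 3·361 + 104   →  a_0 = 3
361 = 3·104 + 49   →  a_1 = 3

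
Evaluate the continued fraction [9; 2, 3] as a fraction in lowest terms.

Using pₖ = aₖpₖ₋₁ + pₖ₋₂ and qₖ = aₖqₖ₋₁ + qₖ₋₂:
  k=0: a=9, p=9, q=1
  k=1: a=2, p=19, q=2
  k=2: a=3, p=66, q=7

66/7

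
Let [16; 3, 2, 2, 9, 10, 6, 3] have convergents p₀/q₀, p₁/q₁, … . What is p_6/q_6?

160689/9862

Using pₖ = aₖpₖ₋₁ + pₖ₋₂, qₖ = aₖqₖ₋₁ + qₖ₋₂ (with p₋₁=1, p₋₂=0, q₋₁=0, q₋₂=1):
  k=0: a=16, p=16, q=1
  k=1: a=3, p=49, q=3
  k=2: a=2, p=114, q=7
  k=3: a=2, p=277, q=17
  k=4: a=9, p=2607, q=160
  k=5: a=10, p=26347, q=1617
  k=6: a=6, p=160689, q=9862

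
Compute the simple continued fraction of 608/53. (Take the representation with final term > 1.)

[11; 2, 8, 3]

608 = 11*53 + 25
53 = 2*25 + 3
25 = 8*3 + 1
3 = 3*1 + 0  (stop)
So 608/53 = [11; 2, 8, 3].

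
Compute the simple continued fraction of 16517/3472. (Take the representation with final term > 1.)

16517 = 4×3472 + 2629
3472 = 1×2629 + 843
2629 = 3×843 + 100
843 = 8×100 + 43
100 = 2×43 + 14
43 = 3×14 + 1
14 = 14×1 + 0  (stop)
So 16517/3472 = [4; 1, 3, 8, 2, 3, 14].

[4; 1, 3, 8, 2, 3, 14]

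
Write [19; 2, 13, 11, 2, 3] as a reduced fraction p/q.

42353/2174

Fold from the inside: start with 3/1.
  2 + 1/3 = 7/3
  11 + 3/7 = 80/7
  13 + 7/80 = 1047/80
  2 + 80/1047 = 2174/1047
  19 + 1047/2174 = 42353/2174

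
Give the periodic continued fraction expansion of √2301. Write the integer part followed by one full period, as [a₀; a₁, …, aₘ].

a₀ = ⌊√2301⌋ = 47.
With m₀=0, d₀=1 and mₖ₊₁ = dₖaₖ − mₖ, dₖ₊₁ = (n − mₖ₊₁²)/dₖ, aₖ₊₁ = ⌊(a₀+mₖ₊₁)/dₖ₊₁⌋:
  k=1: m=47, d=92, a=1
  k=2: m=45, d=3, a=30
  k=3: m=45, d=92, a=1
  k=4: m=47, d=1, a=94
d=1 and a=2a₀=94 at k=4, so the next step gives (m, d) = (47, 92) again — its k=1 value — and the period has length 4.

[47; 1, 30, 1, 94]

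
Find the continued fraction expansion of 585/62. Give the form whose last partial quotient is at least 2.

[9; 2, 3, 2, 1, 2]

585 = 9×62 + 27
62 = 2×27 + 8
27 = 3×8 + 3
8 = 2×3 + 2
3 = 1×2 + 1
2 = 2×1 + 0  (stop)
So 585/62 = [9; 2, 3, 2, 1, 2].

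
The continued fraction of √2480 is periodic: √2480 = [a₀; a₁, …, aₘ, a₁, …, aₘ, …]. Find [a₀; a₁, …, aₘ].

[49; 1, 3, 1, 98]

a₀ = ⌊√2480⌋ = 49.
With m₀=0, d₀=1 and mₖ₊₁ = dₖaₖ − mₖ, dₖ₊₁ = (n − mₖ₊₁²)/dₖ, aₖ₊₁ = ⌊(a₀+mₖ₊₁)/dₖ₊₁⌋:
  k=1: m=49, d=79, a=1
  k=2: m=30, d=20, a=3
  k=3: m=30, d=79, a=1
  k=4: m=49, d=1, a=98
d=1 and a=2a₀=98 at k=4, so the next step gives (m, d) = (49, 79) again — its k=1 value — and the period has length 4.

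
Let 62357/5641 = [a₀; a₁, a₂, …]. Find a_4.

62357 = 11·5641 + 306   →  a_0 = 11
5641 = 18·306 + 133   →  a_1 = 18
306 = 2·133 + 40   →  a_2 = 2
133 = 3·40 + 13   →  a_3 = 3
40 = 3·13 + 1   →  a_4 = 3

3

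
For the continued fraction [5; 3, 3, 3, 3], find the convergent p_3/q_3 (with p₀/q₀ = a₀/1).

175/33

Using pₖ = aₖpₖ₋₁ + pₖ₋₂, qₖ = aₖqₖ₋₁ + qₖ₋₂ (with p₋₁=1, p₋₂=0, q₋₁=0, q₋₂=1):
  k=0: a=5, p=5, q=1
  k=1: a=3, p=16, q=3
  k=2: a=3, p=53, q=10
  k=3: a=3, p=175, q=33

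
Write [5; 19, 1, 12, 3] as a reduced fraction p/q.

Fold from the inside: start with 3/1.
  12 + 1/3 = 37/3
  1 + 3/37 = 40/37
  19 + 37/40 = 797/40
  5 + 40/797 = 4025/797

4025/797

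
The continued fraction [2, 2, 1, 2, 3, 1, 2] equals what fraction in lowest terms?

Using pₖ = aₖpₖ₋₁ + pₖ₋₂ and qₖ = aₖqₖ₋₁ + qₖ₋₂:
  k=0: a=2, p=2, q=1
  k=1: a=2, p=5, q=2
  k=2: a=1, p=7, q=3
  k=3: a=2, p=19, q=8
  k=4: a=3, p=64, q=27
  k=5: a=1, p=83, q=35
  k=6: a=2, p=230, q=97

230/97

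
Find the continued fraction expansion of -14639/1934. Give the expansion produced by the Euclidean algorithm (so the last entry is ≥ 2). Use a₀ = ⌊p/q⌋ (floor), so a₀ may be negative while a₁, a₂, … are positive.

[-8; 2, 3, 9, 4, 7]

-14639 = -8×1934 + 833
1934 = 2×833 + 268
833 = 3×268 + 29
268 = 9×29 + 7
29 = 4×7 + 1
7 = 7×1 + 0  (stop)
So -14639/1934 = [-8; 2, 3, 9, 4, 7].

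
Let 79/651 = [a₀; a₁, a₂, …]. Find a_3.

6

79 = 0·651 + 79   →  a_0 = 0
651 = 8·79 + 19   →  a_1 = 8
79 = 4·19 + 3   →  a_2 = 4
19 = 6·3 + 1   →  a_3 = 6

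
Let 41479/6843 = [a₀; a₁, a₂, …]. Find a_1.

16

41479 = 6·6843 + 421   →  a_0 = 6
6843 = 16·421 + 107   →  a_1 = 16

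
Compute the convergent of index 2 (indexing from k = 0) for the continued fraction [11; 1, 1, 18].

23/2

Using pₖ = aₖpₖ₋₁ + pₖ₋₂, qₖ = aₖqₖ₋₁ + qₖ₋₂ (with p₋₁=1, p₋₂=0, q₋₁=0, q₋₂=1):
  k=0: a=11, p=11, q=1
  k=1: a=1, p=12, q=1
  k=2: a=1, p=23, q=2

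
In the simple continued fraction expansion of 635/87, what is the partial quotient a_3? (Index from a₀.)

635 = 7·87 + 26   →  a_0 = 7
87 = 3·26 + 9   →  a_1 = 3
26 = 2·9 + 8   →  a_2 = 2
9 = 1·8 + 1   →  a_3 = 1

1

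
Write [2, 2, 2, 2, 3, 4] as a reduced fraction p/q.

Using pₖ = aₖpₖ₋₁ + pₖ₋₂ and qₖ = aₖqₖ₋₁ + qₖ₋₂:
  k=0: a=2, p=2, q=1
  k=1: a=2, p=5, q=2
  k=2: a=2, p=12, q=5
  k=3: a=2, p=29, q=12
  k=4: a=3, p=99, q=41
  k=5: a=4, p=425, q=176

425/176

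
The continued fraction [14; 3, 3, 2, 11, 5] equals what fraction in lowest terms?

Using pₖ = aₖpₖ₋₁ + pₖ₋₂ and qₖ = aₖqₖ₋₁ + qₖ₋₂:
  k=0: a=14, p=14, q=1
  k=1: a=3, p=43, q=3
  k=2: a=3, p=143, q=10
  k=3: a=2, p=329, q=23
  k=4: a=11, p=3762, q=263
  k=5: a=5, p=19139, q=1338

19139/1338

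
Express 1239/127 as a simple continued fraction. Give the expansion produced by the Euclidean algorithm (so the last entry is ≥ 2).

1239 = 9·127 + 96
127 = 1·96 + 31
96 = 3·31 + 3
31 = 10·3 + 1
3 = 3·1 + 0  (stop)
So 1239/127 = [9; 1, 3, 10, 3].

[9; 1, 3, 10, 3]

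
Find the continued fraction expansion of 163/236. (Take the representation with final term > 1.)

163 = 0×236 + 163
236 = 1×163 + 73
163 = 2×73 + 17
73 = 4×17 + 5
17 = 3×5 + 2
5 = 2×2 + 1
2 = 2×1 + 0  (stop)
So 163/236 = [0; 1, 2, 4, 3, 2, 2].

[0; 1, 2, 4, 3, 2, 2]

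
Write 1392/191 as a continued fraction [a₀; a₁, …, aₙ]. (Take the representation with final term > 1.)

1392 = 7*191 + 55
191 = 3*55 + 26
55 = 2*26 + 3
26 = 8*3 + 2
3 = 1*2 + 1
2 = 2*1 + 0  (stop)
So 1392/191 = [7; 3, 2, 8, 1, 2].

[7; 3, 2, 8, 1, 2]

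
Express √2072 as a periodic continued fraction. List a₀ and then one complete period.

a₀ = ⌊√2072⌋ = 45.

[45; 1, 1, 12, 1, 1, 90]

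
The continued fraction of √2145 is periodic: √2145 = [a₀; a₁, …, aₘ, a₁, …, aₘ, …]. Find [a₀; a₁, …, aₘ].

a₀ = ⌊√2145⌋ = 46.
With m₀=0, d₀=1 and mₖ₊₁ = dₖaₖ − mₖ, dₖ₊₁ = (n − mₖ₊₁²)/dₖ, aₖ₊₁ = ⌊(a₀+mₖ₊₁)/dₖ₊₁⌋:
  k=1: m=46, d=29, a=3
  k=2: m=41, d=16, a=5
  k=3: m=39, d=39, a=2
  k=4: m=39, d=16, a=5
  k=5: m=41, d=29, a=3
  k=6: m=46, d=1, a=92
d=1 and a=2a₀=92 at k=6, so the next step gives (m, d) = (46, 29) again — its k=1 value — and the period has length 6.

[46; 3, 5, 2, 5, 3, 92]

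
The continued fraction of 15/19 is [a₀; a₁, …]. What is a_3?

15 = 0·19 + 15   →  a_0 = 0
19 = 1·15 + 4   →  a_1 = 1
15 = 3·4 + 3   →  a_2 = 3
4 = 1·3 + 1   →  a_3 = 1

1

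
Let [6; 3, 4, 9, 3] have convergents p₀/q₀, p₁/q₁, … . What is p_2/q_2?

Using pₖ = aₖpₖ₋₁ + pₖ₋₂, qₖ = aₖqₖ₋₁ + qₖ₋₂ (with p₋₁=1, p₋₂=0, q₋₁=0, q₋₂=1):
  k=0: a=6, p=6, q=1
  k=1: a=3, p=19, q=3
  k=2: a=4, p=82, q=13

82/13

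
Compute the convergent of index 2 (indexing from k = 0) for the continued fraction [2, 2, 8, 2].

42/17

Using pₖ = aₖpₖ₋₁ + pₖ₋₂, qₖ = aₖqₖ₋₁ + qₖ₋₂ (with p₋₁=1, p₋₂=0, q₋₁=0, q₋₂=1):
  k=0: a=2, p=2, q=1
  k=1: a=2, p=5, q=2
  k=2: a=8, p=42, q=17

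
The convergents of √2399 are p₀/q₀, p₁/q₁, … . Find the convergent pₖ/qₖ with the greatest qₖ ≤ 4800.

232751/4752

√2399 = [48; 1, 47, 1, 96, …] (period length 4).
Convergents:
  p_0/q_0 = 48/1
  p_1/q_1 = 49/1
  p_2/q_2 = 2351/48
  p_3/q_3 = 2400/49
  p_4/q_4 = 232751/4752
  p_5/q_5 = 235151/4801
q_4 = 4752 ≤ 4800 < 4801 = q_5, so the answer is 232751/4752.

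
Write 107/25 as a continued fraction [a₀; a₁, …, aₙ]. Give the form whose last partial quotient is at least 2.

[4; 3, 1, 1, 3]

107 = 4×25 + 7
25 = 3×7 + 4
7 = 1×4 + 3
4 = 1×3 + 1
3 = 3×1 + 0  (stop)
So 107/25 = [4; 3, 1, 1, 3].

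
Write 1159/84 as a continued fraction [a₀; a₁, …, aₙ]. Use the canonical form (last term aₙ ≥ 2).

[13; 1, 3, 1, 16]

1159 = 13*84 + 67
84 = 1*67 + 17
67 = 3*17 + 16
17 = 1*16 + 1
16 = 16*1 + 0  (stop)
So 1159/84 = [13; 1, 3, 1, 16].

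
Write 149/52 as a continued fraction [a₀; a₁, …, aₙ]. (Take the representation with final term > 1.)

149 = 2·52 + 45
52 = 1·45 + 7
45 = 6·7 + 3
7 = 2·3 + 1
3 = 3·1 + 0  (stop)
So 149/52 = [2; 1, 6, 2, 3].

[2; 1, 6, 2, 3]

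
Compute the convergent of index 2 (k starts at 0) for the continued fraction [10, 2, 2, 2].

52/5

Using pₖ = aₖpₖ₋₁ + pₖ₋₂, qₖ = aₖqₖ₋₁ + qₖ₋₂ (with p₋₁=1, p₋₂=0, q₋₁=0, q₋₂=1):
  k=0: a=10, p=10, q=1
  k=1: a=2, p=21, q=2
  k=2: a=2, p=52, q=5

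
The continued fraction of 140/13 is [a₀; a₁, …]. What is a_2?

3

140 = 10·13 + 10   →  a_0 = 10
13 = 1·10 + 3   →  a_1 = 1
10 = 3·3 + 1   →  a_2 = 3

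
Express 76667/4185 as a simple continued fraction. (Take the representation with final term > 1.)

76667 = 18×4185 + 1337
4185 = 3×1337 + 174
1337 = 7×174 + 119
174 = 1×119 + 55
119 = 2×55 + 9
55 = 6×9 + 1
9 = 9×1 + 0  (stop)
So 76667/4185 = [18; 3, 7, 1, 2, 6, 9].

[18; 3, 7, 1, 2, 6, 9]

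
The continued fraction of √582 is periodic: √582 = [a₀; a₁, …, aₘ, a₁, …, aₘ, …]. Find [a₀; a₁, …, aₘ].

a₀ = ⌊√582⌋ = 24.
With m₀=0, d₀=1 and mₖ₊₁ = dₖaₖ − mₖ, dₖ₊₁ = (n − mₖ₊₁²)/dₖ, aₖ₊₁ = ⌊(a₀+mₖ₊₁)/dₖ₊₁⌋:
  k=1: m=24, d=6, a=8
  k=2: m=24, d=1, a=48
d=1 and a=2a₀=48 at k=2, so the next step gives (m, d) = (24, 6) again — its k=1 value — and the period has length 2.

[24; 8, 48]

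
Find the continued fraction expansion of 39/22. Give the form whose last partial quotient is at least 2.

39 = 1*22 + 17
22 = 1*17 + 5
17 = 3*5 + 2
5 = 2*2 + 1
2 = 2*1 + 0  (stop)
So 39/22 = [1; 1, 3, 2, 2].

[1; 1, 3, 2, 2]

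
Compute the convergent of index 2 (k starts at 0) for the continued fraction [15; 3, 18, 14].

Using pₖ = aₖpₖ₋₁ + pₖ₋₂, qₖ = aₖqₖ₋₁ + qₖ₋₂ (with p₋₁=1, p₋₂=0, q₋₁=0, q₋₂=1):
  k=0: a=15, p=15, q=1
  k=1: a=3, p=46, q=3
  k=2: a=18, p=843, q=55

843/55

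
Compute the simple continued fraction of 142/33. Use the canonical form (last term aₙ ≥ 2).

[4; 3, 3, 3]

142 = 4·33 + 10
33 = 3·10 + 3
10 = 3·3 + 1
3 = 3·1 + 0  (stop)
So 142/33 = [4; 3, 3, 3].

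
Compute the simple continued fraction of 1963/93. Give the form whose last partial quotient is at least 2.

[21; 9, 3, 3]

1963 = 21*93 + 10
93 = 9*10 + 3
10 = 3*3 + 1
3 = 3*1 + 0  (stop)
So 1963/93 = [21; 9, 3, 3].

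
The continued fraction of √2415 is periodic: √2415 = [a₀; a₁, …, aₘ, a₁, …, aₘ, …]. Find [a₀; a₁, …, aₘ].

a₀ = ⌊√2415⌋ = 49.
With m₀=0, d₀=1 and mₖ₊₁ = dₖaₖ − mₖ, dₖ₊₁ = (n − mₖ₊₁²)/dₖ, aₖ₊₁ = ⌊(a₀+mₖ₊₁)/dₖ₊₁⌋:
  k=1: m=49, d=14, a=7
  k=2: m=49, d=1, a=98
d=1 and a=2a₀=98 at k=2, so the next step gives (m, d) = (49, 14) again — its k=1 value — and the period has length 2.

[49; 7, 98]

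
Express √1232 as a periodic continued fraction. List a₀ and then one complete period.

a₀ = ⌊√1232⌋ = 35.
With m₀=0, d₀=1 and mₖ₊₁ = dₖaₖ − mₖ, dₖ₊₁ = (n − mₖ₊₁²)/dₖ, aₖ₊₁ = ⌊(a₀+mₖ₊₁)/dₖ₊₁⌋:
  k=1: m=35, d=7, a=10
  k=2: m=35, d=1, a=70
d=1 and a=2a₀=70 at k=2, so the next step gives (m, d) = (35, 7) again — its k=1 value — and the period has length 2.

[35; 10, 70]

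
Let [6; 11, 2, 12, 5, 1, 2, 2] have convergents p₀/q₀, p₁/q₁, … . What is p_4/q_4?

8875/1458

Using pₖ = aₖpₖ₋₁ + pₖ₋₂, qₖ = aₖqₖ₋₁ + qₖ₋₂ (with p₋₁=1, p₋₂=0, q₋₁=0, q₋₂=1):
  k=0: a=6, p=6, q=1
  k=1: a=11, p=67, q=11
  k=2: a=2, p=140, q=23
  k=3: a=12, p=1747, q=287
  k=4: a=5, p=8875, q=1458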